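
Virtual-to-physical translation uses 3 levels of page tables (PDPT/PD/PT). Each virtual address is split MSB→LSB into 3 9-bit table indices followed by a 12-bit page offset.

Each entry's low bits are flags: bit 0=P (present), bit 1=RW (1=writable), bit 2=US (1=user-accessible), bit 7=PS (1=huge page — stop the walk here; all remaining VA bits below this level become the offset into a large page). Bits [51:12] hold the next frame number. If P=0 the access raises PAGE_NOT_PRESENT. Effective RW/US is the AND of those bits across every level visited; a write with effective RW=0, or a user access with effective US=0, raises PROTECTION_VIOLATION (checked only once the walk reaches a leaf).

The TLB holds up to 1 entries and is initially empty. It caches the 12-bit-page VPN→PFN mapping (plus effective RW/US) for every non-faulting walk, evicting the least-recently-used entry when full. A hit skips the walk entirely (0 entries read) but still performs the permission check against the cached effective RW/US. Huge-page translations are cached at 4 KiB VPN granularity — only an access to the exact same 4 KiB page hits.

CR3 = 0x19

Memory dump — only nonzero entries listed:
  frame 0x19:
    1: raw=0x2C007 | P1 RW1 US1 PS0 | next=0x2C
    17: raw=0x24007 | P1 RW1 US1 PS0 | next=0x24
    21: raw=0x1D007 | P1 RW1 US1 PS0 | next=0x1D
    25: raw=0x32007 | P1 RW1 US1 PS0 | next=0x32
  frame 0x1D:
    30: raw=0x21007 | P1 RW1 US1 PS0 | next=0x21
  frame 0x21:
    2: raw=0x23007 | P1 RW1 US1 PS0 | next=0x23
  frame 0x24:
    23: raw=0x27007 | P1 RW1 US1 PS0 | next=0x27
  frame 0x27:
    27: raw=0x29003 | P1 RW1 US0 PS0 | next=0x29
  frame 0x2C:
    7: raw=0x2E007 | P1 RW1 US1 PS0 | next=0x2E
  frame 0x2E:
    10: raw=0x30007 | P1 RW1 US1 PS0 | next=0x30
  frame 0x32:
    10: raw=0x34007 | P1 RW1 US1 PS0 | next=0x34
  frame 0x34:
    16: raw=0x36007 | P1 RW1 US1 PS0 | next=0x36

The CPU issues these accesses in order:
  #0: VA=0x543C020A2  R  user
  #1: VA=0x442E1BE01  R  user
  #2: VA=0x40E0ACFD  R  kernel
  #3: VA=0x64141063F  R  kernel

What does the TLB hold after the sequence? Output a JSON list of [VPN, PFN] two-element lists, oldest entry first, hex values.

Per-access translation:
#0 VA=0x543C020A2 (r,user):
  L0 @0x19[21] → 0x1D007  P=1,RW=1,US=1,PS=0
  L1 @0x1D[30] → 0x21007  P=1,RW=1,US=1,PS=0
  L2 @0x21[2] → 0x23007  P=1,RW=1,US=1,PS=0
  ✓ 0x230A2  — 3 lookups
#1 VA=0x442E1BE01 (r,user):
  L0 @0x19[17] → 0x24007  P=1,RW=1,US=1,PS=0
  L1 @0x24[23] → 0x27007  P=1,RW=1,US=1,PS=0
  L2 @0x27[27] → 0x29003  P=1,RW=1,US=0,PS=0
  → PROTECTION_VIOLATION  (3 entries read)
#2 VA=0x40E0ACFD (r,kernel):
  L0 @0x19[1] → 0x2C007  P=1,RW=1,US=1,PS=0
  L1 @0x2C[7] → 0x2E007  P=1,RW=1,US=1,PS=0
  L2 @0x2E[10] → 0x30007  P=1,RW=1,US=1,PS=0
  ✓ 0x30CFD  — 3 lookups
#3 VA=0x64141063F (r,kernel):
  L0 @0x19[25] → 0x32007  P=1,RW=1,US=1,PS=0
  L1 @0x32[10] → 0x34007  P=1,RW=1,US=1,PS=0
  L2 @0x34[16] → 0x36007  P=1,RW=1,US=1,PS=0
  ✓ 0x3663F  — 3 lookups

TLB: [["0x641410", "0x36"]]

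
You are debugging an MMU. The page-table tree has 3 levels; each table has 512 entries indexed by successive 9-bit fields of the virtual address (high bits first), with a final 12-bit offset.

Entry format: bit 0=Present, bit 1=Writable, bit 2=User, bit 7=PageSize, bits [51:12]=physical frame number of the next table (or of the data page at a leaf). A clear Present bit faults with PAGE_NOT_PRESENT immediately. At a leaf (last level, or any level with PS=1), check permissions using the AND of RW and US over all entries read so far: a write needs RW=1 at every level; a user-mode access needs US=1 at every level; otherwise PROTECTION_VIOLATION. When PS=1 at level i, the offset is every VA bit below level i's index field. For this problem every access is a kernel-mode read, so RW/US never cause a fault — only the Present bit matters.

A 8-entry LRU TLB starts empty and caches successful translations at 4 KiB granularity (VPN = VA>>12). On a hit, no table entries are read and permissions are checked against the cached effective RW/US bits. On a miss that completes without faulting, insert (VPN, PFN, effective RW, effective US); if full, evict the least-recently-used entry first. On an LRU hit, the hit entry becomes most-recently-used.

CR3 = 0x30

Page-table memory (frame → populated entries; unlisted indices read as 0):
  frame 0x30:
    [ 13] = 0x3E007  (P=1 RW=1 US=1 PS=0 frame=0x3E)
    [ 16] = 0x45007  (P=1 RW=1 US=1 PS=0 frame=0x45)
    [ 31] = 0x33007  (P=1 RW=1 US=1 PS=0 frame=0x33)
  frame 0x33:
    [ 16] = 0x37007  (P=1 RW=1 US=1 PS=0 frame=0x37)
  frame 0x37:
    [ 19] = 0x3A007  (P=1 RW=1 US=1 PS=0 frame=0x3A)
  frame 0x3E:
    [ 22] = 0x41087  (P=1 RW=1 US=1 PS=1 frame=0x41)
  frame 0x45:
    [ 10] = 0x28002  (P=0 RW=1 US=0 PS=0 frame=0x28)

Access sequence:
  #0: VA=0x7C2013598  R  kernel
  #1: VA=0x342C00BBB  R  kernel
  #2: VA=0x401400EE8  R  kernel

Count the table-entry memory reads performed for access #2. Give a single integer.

Trace:
#0 VA=0x7C2013598 (r,kernel):
  L0 @0x30[31] → 0x33007  P=1,RW=1,US=1,PS=0
  L1 @0x33[16] → 0x37007  P=1,RW=1,US=1,PS=0
  L2 @0x37[19] → 0x3A007  P=1,RW=1,US=1,PS=0
  → PA=0x3A598  (3 entries read)
#1 VA=0x342C00BBB (r,kernel):
  L0 @0x30[13] → 0x3E007  P=1,RW=1,US=1,PS=0
  L1 @0x3E[22] → 0x41087  P=1,RW=1,US=1,PS=1
  → PA=0x41BBB (huge @L1)  (2 entries read)
#2 VA=0x401400EE8 (r,kernel):
  L0 @0x30[16] → 0x45007  P=1,RW=1,US=1,PS=0
  L1 @0x45[10] → 0x28002  P=0,RW=1,US=0,PS=0
  ✗ PAGE_NOT_PRESENT  [2 reads]

Entries read for #2: 2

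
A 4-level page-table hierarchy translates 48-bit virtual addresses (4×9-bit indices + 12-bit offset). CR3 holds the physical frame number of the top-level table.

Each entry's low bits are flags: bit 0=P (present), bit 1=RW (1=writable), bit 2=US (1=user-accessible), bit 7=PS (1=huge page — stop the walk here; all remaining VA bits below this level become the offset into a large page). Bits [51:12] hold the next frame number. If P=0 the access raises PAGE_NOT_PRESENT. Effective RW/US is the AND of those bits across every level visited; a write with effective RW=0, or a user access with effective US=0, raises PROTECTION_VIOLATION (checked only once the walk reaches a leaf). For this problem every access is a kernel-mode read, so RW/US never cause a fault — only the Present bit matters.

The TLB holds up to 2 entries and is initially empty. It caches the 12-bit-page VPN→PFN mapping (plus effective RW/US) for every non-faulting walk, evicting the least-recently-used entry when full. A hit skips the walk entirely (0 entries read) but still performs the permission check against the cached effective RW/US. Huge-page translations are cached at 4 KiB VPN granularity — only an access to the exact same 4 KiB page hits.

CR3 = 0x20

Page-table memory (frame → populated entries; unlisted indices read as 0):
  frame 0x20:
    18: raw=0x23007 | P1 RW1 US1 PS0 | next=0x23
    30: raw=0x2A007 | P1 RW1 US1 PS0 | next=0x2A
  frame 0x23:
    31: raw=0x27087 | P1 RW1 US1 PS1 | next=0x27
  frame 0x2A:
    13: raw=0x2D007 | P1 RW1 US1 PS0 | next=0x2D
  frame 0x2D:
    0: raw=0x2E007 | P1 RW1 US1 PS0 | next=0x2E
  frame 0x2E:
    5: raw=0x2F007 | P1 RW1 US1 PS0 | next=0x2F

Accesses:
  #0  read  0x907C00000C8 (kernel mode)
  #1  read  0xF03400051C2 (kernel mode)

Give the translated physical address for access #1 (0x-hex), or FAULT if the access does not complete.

Per-access translation:
#0 VA=0x907C00000C8 (r,kernel):
  [0] read 0x20 idx=18: raw=0x23007 flags P=1 W=1 U=1 S=0
  [1] read 0x23 idx=31: raw=0x27087 flags P=1 W=1 U=1 S=1
  ✓ 0x270C8 (huge @L1)  — 2 lookups
#1 VA=0xF03400051C2 (r,kernel):
  [0] read 0x20 idx=30: raw=0x2A007 flags P=1 W=1 U=1 S=0
  [1] read 0x2A idx=13: raw=0x2D007 flags P=1 W=1 U=1 S=0
  [2] read 0x2D idx=0: raw=0x2E007 flags P=1 W=1 U=1 S=0
  [3] read 0x2E idx=5: raw=0x2F007 flags P=1 W=1 U=1 S=0
  ✓ 0x2F1C2  — 4 lookups

Access #1 PA: 0x2F1C2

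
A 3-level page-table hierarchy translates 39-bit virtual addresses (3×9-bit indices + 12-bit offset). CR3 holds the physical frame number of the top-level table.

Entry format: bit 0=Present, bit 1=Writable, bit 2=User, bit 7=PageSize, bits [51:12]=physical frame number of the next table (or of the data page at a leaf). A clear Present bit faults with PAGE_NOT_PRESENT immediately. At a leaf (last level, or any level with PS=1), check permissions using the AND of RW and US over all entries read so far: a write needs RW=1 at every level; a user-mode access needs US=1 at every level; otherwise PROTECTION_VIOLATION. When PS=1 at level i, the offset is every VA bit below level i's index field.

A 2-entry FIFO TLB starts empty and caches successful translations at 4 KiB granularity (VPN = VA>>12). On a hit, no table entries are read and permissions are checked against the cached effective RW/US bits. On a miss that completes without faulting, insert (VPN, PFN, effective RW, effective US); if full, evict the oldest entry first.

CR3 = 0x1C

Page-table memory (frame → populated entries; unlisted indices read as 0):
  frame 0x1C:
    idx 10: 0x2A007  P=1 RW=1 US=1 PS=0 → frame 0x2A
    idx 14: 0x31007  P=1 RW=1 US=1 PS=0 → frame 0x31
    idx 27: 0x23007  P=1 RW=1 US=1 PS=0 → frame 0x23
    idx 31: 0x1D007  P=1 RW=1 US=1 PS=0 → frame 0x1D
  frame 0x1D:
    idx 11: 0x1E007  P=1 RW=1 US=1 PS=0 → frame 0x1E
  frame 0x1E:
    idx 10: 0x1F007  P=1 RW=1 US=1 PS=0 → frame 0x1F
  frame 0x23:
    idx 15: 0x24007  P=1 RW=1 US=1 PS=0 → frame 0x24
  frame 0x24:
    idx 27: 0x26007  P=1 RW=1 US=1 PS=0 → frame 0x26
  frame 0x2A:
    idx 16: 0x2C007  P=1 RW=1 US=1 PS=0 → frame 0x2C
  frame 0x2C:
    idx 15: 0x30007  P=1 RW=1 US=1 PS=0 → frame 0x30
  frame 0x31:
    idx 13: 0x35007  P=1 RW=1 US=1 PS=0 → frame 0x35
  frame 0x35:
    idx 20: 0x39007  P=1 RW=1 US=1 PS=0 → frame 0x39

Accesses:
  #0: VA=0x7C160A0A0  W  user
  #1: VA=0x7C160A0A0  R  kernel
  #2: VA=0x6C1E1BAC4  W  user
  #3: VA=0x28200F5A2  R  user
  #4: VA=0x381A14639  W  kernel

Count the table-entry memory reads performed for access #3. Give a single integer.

Per-access translation:
#0 VA=0x7C160A0A0 (w,user):
  [0] read 0x1C idx=31: raw=0x1D007 flags P=1 W=1 U=1 S=0
  [1] read 0x1D idx=11: raw=0x1E007 flags P=1 W=1 U=1 S=0
  [2] read 0x1E idx=10: raw=0x1F007 flags P=1 W=1 U=1 S=0
  → PA=0x1F0A0  (3 entries read)
#1 VA=0x7C160A0A0 (r,kernel):
  TLB hit vpn=0x7C160A → PA=0x1F0A0
#2 VA=0x6C1E1BAC4 (w,user):
  [0] read 0x1C idx=27: raw=0x23007 flags P=1 W=1 U=1 S=0
  [1] read 0x23 idx=15: raw=0x24007 flags P=1 W=1 U=1 S=0
  [2] read 0x24 idx=27: raw=0x26007 flags P=1 W=1 U=1 S=0
  → PA=0x26AC4  (3 entries read)
#3 VA=0x28200F5A2 (r,user):
  [0] read 0x1C idx=10: raw=0x2A007 flags P=1 W=1 U=1 S=0
  [1] read 0x2A idx=16: raw=0x2C007 flags P=1 W=1 U=1 S=0
  [2] read 0x2C idx=15: raw=0x30007 flags P=1 W=1 U=1 S=0
  → PA=0x305A2  (3 entries read)
#4 VA=0x381A14639 (w,kernel):
  [0] read 0x1C idx=14: raw=0x31007 flags P=1 W=1 U=1 S=0
  [1] read 0x31 idx=13: raw=0x35007 flags P=1 W=1 U=1 S=0
  [2] read 0x35 idx=20: raw=0x39007 flags P=1 W=1 U=1 S=0
  → PA=0x39639  (3 entries read)

Entries read for #3: 3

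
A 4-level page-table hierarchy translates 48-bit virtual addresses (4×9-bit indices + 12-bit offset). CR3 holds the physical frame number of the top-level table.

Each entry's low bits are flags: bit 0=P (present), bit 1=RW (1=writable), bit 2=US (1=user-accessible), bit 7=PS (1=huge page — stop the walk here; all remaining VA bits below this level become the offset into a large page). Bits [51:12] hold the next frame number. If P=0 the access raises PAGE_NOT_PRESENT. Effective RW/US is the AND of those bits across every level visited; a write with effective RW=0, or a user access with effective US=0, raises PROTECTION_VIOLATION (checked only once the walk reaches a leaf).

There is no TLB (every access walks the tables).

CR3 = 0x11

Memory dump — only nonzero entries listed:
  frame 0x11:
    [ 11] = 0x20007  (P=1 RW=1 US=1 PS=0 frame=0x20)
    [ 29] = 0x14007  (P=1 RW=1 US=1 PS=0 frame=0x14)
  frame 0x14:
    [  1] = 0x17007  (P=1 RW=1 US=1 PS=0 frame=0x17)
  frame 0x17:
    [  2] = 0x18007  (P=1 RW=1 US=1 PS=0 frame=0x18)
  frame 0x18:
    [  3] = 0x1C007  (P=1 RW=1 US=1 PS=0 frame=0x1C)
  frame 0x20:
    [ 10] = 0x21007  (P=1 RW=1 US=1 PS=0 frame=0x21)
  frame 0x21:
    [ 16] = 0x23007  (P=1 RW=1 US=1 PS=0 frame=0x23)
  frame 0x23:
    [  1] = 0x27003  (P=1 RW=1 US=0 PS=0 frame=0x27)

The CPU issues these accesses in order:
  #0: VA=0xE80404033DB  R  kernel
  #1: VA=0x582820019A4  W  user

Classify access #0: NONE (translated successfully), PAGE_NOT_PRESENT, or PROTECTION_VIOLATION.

Walk each access:
#0 VA=0xE80404033DB (r,kernel):
  [0] read 0x11 idx=29: raw=0x14007 flags P=1 W=1 U=1 S=0
  [1] read 0x14 idx=1: raw=0x17007 flags P=1 W=1 U=1 S=0
  [2] read 0x17 idx=2: raw=0x18007 flags P=1 W=1 U=1 S=0
  [3] read 0x18 idx=3: raw=0x1C007 flags P=1 W=1 U=1 S=0
  → PA=0x1C3DB  (4 entries read)
#1 VA=0x582820019A4 (w,user):
  [0] read 0x11 idx=11: raw=0x20007 flags P=1 W=1 U=1 S=0
  [1] read 0x20 idx=10: raw=0x21007 flags P=1 W=1 U=1 S=0
  [2] read 0x21 idx=16: raw=0x23007 flags P=1 W=1 U=1 S=0
  [3] read 0x23 idx=1: raw=0x27003 flags P=1 W=1 U=0 S=0
  → PROTECTION_VIOLATION  (4 entries read)

Access #0 fault: NONE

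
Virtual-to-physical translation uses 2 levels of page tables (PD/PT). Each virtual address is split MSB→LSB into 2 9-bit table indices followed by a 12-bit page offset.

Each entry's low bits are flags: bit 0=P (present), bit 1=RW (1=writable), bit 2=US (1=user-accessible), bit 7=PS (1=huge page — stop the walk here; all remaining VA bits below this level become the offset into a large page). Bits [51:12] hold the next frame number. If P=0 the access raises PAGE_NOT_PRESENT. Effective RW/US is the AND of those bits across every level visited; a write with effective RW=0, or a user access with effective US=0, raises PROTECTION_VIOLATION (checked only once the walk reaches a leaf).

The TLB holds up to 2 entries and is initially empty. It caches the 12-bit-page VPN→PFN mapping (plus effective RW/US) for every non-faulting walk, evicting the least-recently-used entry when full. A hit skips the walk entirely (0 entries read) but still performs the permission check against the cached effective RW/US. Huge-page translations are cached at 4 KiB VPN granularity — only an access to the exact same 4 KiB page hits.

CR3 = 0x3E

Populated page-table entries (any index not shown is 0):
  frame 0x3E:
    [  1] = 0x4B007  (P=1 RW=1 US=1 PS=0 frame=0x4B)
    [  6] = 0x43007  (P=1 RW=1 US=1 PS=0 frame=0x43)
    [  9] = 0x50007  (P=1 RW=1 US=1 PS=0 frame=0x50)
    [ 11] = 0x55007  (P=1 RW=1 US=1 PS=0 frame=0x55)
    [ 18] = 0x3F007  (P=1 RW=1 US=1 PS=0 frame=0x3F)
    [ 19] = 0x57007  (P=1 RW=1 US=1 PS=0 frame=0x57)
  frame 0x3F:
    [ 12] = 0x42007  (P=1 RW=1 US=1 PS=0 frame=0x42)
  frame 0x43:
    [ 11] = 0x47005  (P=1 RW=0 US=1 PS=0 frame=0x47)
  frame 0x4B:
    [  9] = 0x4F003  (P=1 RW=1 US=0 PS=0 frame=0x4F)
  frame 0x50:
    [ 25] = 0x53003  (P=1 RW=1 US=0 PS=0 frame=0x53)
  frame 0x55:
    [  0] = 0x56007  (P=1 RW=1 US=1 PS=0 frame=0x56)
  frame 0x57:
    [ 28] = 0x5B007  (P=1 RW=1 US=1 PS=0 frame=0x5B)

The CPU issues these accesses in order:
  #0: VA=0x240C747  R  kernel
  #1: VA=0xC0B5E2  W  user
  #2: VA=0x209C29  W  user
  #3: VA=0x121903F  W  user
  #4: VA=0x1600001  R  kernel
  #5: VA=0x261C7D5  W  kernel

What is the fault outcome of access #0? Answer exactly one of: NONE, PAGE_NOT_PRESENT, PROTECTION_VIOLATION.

Walk each access:
#0 VA=0x240C747 (r,kernel):
  [0] read 0x3E idx=18: raw=0x3F007 flags P=1 W=1 U=1 S=0
  [1] read 0x3F idx=12: raw=0x42007 flags P=1 W=1 U=1 S=0
  → PA=0x42747  (2 entries read)
#1 VA=0xC0B5E2 (w,user):
  [0] read 0x3E idx=6: raw=0x43007 flags P=1 W=1 U=1 S=0
  [1] read 0x43 idx=11: raw=0x47005 flags P=1 W=0 U=1 S=0
  → PROTECTION_VIOLATION  (2 entries read)
#2 VA=0x209C29 (w,user):
  [0] read 0x3E idx=1: raw=0x4B007 flags P=1 W=1 U=1 S=0
  [1] read 0x4B idx=9: raw=0x4F003 flags P=1 W=1 U=0 S=0
  → PROTECTION_VIOLATION  (2 entries read)
#3 VA=0x121903F (w,user):
  [0] read 0x3E idx=9: raw=0x50007 flags P=1 W=1 U=1 S=0
  [1] read 0x50 idx=25: raw=0x53003 flags P=1 W=1 U=0 S=0
  → PROTECTION_VIOLATION  (2 entries read)
#4 VA=0x1600001 (r,kernel):
  [0] read 0x3E idx=11: raw=0x55007 flags P=1 W=1 U=1 S=0
  [1] read 0x55 idx=0: raw=0x56007 flags P=1 W=1 U=1 S=0
  → PA=0x56001  (2 entries read)
#5 VA=0x261C7D5 (w,kernel):
  [0] read 0x3E idx=19: raw=0x57007 flags P=1 W=1 U=1 S=0
  [1] read 0x57 idx=28: raw=0x5B007 flags P=1 W=1 U=1 S=0
  → PA=0x5B7D5  (2 entries read)

Access #0 fault: NONE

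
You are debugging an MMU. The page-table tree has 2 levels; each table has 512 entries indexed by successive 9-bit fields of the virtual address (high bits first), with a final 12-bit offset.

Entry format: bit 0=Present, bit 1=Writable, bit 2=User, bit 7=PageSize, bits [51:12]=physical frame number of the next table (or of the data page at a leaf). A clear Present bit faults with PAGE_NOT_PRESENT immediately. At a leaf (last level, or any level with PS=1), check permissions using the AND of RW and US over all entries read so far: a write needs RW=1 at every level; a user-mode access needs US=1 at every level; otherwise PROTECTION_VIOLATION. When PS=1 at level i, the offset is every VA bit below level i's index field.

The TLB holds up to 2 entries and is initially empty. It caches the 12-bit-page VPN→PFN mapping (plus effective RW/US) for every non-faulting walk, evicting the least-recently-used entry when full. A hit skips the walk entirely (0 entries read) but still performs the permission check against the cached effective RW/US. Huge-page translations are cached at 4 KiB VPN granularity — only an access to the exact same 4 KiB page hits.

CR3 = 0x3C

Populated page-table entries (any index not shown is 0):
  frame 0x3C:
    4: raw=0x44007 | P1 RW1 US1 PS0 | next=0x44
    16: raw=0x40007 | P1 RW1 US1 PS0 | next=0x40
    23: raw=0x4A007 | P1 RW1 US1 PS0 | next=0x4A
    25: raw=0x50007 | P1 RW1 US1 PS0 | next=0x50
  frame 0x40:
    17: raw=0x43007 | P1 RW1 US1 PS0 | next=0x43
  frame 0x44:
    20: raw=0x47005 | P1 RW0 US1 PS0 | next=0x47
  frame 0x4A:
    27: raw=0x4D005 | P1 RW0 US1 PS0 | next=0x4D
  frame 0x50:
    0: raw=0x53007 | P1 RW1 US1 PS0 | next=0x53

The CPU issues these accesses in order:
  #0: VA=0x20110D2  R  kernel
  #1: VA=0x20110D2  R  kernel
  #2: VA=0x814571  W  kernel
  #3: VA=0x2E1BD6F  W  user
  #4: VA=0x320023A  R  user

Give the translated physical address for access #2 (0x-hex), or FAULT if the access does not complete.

Walk each access:
#0 VA=0x20110D2 (r,kernel):
  L0 @0x3C[16] → 0x40007  P=1,RW=1,US=1,PS=0
  L1 @0x40[17] → 0x43007  P=1,RW=1,US=1,PS=0
  ⇒ phys 0x430D2  [2 reads]
#1 VA=0x20110D2 (r,kernel):
  TLB hit vpn=0x2011 → PA=0x430D2
#2 VA=0x814571 (w,kernel):
  L0 @0x3C[4] → 0x44007  P=1,RW=1,US=1,PS=0
  L1 @0x44[20] → 0x47005  P=1,RW=0,US=1,PS=0
  ⇒ fault: PROTECTION_VIOLATION  — 2 lookups
#3 VA=0x2E1BD6F (w,user):
  L0 @0x3C[23] → 0x4A007  P=1,RW=1,US=1,PS=0
  L1 @0x4A[27] → 0x4D005  P=1,RW=0,US=1,PS=0
  ⇒ fault: PROTECTION_VIOLATION  — 2 lookups
#4 VA=0x320023A (r,user):
  L0 @0x3C[25] → 0x50007  P=1,RW=1,US=1,PS=0
  L1 @0x50[0] → 0x53007  P=1,RW=1,US=1,PS=0
  ⇒ phys 0x5323A  [2 reads]

Access #2 PA: FAULT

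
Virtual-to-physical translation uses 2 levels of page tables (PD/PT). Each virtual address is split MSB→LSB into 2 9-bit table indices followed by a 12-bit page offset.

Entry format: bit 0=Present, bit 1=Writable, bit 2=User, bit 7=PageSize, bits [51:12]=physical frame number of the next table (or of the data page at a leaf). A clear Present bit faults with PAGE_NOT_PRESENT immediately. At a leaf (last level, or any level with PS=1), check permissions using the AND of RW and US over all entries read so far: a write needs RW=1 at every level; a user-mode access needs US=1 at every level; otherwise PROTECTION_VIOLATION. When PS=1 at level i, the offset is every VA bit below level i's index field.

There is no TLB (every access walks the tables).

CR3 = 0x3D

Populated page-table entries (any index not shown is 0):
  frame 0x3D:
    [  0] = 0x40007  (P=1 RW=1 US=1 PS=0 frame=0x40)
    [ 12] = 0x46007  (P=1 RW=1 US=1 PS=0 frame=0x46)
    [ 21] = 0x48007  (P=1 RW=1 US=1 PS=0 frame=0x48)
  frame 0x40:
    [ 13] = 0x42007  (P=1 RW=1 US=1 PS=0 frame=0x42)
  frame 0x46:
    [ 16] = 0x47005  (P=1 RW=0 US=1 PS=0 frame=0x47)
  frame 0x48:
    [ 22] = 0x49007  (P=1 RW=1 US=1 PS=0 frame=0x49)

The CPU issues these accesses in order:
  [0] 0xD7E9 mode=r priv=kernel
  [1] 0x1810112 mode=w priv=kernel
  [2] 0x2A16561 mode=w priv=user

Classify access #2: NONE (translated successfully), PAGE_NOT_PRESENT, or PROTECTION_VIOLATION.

Walk each access:
#0 VA=0xD7E9 (r,kernel):
  L0 @0x3D[0] → 0x40007  P=1,RW=1,US=1,PS=0
  L1 @0x40[13] → 0x42007  P=1,RW=1,US=1,PS=0
  ⇒ phys 0x427E9  [2 reads]
#1 VA=0x1810112 (w,kernel):
  L0 @0x3D[12] → 0x46007  P=1,RW=1,US=1,PS=0
  L1 @0x46[16] → 0x47005  P=1,RW=0,US=1,PS=0
  ✗ PROTECTION_VIOLATION  [2 reads]
#2 VA=0x2A16561 (w,user):
  L0 @0x3D[21] → 0x48007  P=1,RW=1,US=1,PS=0
  L1 @0x48[22] → 0x49007  P=1,RW=1,US=1,PS=0
  ⇒ phys 0x49561  [2 reads]

Access #2 fault: NONE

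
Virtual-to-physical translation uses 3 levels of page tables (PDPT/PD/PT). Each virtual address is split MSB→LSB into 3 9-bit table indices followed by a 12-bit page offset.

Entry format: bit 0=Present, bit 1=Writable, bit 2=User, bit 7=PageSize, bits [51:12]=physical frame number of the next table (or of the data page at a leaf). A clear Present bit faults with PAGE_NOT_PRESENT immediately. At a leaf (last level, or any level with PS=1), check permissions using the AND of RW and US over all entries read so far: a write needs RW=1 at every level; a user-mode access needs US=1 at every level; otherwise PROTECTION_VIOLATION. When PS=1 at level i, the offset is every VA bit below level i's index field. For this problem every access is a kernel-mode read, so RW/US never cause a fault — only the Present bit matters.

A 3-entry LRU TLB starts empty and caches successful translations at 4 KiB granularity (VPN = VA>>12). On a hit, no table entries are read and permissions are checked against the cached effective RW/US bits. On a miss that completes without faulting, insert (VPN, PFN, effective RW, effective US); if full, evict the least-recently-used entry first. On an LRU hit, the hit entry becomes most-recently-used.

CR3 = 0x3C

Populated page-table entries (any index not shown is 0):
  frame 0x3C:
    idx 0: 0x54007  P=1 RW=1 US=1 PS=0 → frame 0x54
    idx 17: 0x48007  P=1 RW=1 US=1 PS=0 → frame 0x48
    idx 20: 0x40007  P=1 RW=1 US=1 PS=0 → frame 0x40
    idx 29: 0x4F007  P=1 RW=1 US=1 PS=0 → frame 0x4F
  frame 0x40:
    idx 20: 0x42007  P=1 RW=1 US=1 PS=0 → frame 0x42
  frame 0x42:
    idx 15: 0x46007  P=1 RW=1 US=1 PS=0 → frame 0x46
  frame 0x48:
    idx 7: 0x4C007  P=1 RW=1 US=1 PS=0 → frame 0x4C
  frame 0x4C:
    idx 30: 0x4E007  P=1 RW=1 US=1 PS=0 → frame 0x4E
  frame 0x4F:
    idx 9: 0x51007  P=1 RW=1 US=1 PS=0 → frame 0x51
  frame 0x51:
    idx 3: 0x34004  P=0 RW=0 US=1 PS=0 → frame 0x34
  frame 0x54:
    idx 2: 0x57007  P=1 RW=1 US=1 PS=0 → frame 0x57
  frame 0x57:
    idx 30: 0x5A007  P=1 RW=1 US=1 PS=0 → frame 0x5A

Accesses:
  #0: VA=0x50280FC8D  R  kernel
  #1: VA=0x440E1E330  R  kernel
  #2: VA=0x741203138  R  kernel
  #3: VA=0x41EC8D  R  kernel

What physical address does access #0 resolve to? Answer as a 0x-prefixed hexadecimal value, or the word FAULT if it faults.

Per-access translation:
#0 VA=0x50280FC8D (r,kernel):
  L0: frame=0x3C idx=20 entry=0x40007 [P=1 RW=1 US=1 PS=0]
  L1: frame=0x40 idx=20 entry=0x42007 [P=1 RW=1 US=1 PS=0]
  L2: frame=0x42 idx=15 entry=0x46007 [P=1 RW=1 US=1 PS=0]
  ✓ 0x46C8D  — 3 lookups
#1 VA=0x440E1E330 (r,kernel):
  L0: frame=0x3C idx=17 entry=0x48007 [P=1 RW=1 US=1 PS=0]
  L1: frame=0x48 idx=7 entry=0x4C007 [P=1 RW=1 US=1 PS=0]
  L2: frame=0x4C idx=30 entry=0x4E007 [P=1 RW=1 US=1 PS=0]
  ✓ 0x4E330  — 3 lookups
#2 VA=0x741203138 (r,kernel):
  L0: frame=0x3C idx=29 entry=0x4F007 [P=1 RW=1 US=1 PS=0]
  L1: frame=0x4F idx=9 entry=0x51007 [P=1 RW=1 US=1 PS=0]
  L2: frame=0x51 idx=3 entry=0x34004 [P=0 RW=0 US=1 PS=0]
  ✗ PAGE_NOT_PRESENT  [3 reads]
#3 VA=0x41EC8D (r,kernel):
  L0: frame=0x3C idx=0 entry=0x54007 [P=1 RW=1 US=1 PS=0]
  L1: frame=0x54 idx=2 entry=0x57007 [P=1 RW=1 US=1 PS=0]
  L2: frame=0x57 idx=30 entry=0x5A007 [P=1 RW=1 US=1 PS=0]
  ✓ 0x5AC8D  — 3 lookups

Access #0 PA: 0x46C8D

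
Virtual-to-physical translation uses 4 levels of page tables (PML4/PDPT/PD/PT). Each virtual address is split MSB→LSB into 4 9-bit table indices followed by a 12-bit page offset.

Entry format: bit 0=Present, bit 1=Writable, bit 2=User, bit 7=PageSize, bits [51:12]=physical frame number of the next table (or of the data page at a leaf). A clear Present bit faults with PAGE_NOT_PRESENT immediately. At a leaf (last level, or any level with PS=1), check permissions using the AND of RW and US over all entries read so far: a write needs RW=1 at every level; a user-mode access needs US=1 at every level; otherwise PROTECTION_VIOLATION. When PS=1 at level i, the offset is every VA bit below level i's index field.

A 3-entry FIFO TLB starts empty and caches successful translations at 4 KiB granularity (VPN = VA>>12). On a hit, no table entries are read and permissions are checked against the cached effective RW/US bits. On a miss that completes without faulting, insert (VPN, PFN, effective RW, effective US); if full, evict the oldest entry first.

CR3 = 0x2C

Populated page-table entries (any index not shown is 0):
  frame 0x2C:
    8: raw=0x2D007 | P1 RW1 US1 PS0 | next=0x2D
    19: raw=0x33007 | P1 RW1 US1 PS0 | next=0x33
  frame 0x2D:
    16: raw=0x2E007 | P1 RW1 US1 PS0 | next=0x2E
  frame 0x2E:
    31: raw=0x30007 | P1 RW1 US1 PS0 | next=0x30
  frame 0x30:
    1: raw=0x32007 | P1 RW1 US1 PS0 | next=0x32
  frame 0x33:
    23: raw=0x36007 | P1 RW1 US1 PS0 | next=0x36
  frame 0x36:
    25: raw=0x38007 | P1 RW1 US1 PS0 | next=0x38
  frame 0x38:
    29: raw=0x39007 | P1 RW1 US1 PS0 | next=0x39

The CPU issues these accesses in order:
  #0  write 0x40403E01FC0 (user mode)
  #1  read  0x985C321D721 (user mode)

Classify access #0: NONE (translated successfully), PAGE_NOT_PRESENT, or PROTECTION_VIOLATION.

Per-access translation:
#0 VA=0x40403E01FC0 (w,user):
  lvl0: tbl 0x2C, slot 8 ⇒ 0x2D007 (P1/RW1/US1/PS0)
  lvl1: tbl 0x2D, slot 16 ⇒ 0x2E007 (P1/RW1/US1/PS0)
  lvl2: tbl 0x2E, slot 31 ⇒ 0x30007 (P1/RW1/US1/PS0)
  lvl3: tbl 0x30, slot 1 ⇒ 0x32007 (P1/RW1/US1/PS0)
  → PA=0x32FC0  (4 entries read)
#1 VA=0x985C321D721 (r,user):
  lvl0: tbl 0x2C, slot 19 ⇒ 0x33007 (P1/RW1/US1/PS0)
  lvl1: tbl 0x33, slot 23 ⇒ 0x36007 (P1/RW1/US1/PS0)
  lvl2: tbl 0x36, slot 25 ⇒ 0x38007 (P1/RW1/US1/PS0)
  lvl3: tbl 0x38, slot 29 ⇒ 0x39007 (P1/RW1/US1/PS0)
  → PA=0x39721  (4 entries read)

Access #0 fault: NONE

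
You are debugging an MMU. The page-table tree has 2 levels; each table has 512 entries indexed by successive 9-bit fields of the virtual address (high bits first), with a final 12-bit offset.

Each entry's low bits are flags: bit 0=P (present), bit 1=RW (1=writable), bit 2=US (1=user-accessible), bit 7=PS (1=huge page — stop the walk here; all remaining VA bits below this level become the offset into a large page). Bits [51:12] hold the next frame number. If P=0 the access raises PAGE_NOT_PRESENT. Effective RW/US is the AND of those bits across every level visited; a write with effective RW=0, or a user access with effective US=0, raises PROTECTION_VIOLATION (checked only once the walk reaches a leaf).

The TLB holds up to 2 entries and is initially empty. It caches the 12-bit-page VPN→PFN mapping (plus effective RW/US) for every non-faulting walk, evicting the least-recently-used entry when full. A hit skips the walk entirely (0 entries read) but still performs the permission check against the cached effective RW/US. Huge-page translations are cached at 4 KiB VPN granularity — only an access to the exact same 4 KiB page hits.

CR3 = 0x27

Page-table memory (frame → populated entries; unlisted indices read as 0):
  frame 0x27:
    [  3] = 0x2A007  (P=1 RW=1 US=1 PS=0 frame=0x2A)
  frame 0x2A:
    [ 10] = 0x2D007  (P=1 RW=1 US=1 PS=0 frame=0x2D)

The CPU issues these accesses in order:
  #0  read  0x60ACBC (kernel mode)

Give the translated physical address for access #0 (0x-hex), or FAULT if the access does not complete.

Walk each access:
#0 VA=0x60ACBC (r,kernel):
  L0 @0x27[3] → 0x2A007  P=1,RW=1,US=1,PS=0
  L1 @0x2A[10] → 0x2D007  P=1,RW=1,US=1,PS=0
  ✓ 0x2DCBC  — 2 lookups

Access #0 PA: 0x2DCBC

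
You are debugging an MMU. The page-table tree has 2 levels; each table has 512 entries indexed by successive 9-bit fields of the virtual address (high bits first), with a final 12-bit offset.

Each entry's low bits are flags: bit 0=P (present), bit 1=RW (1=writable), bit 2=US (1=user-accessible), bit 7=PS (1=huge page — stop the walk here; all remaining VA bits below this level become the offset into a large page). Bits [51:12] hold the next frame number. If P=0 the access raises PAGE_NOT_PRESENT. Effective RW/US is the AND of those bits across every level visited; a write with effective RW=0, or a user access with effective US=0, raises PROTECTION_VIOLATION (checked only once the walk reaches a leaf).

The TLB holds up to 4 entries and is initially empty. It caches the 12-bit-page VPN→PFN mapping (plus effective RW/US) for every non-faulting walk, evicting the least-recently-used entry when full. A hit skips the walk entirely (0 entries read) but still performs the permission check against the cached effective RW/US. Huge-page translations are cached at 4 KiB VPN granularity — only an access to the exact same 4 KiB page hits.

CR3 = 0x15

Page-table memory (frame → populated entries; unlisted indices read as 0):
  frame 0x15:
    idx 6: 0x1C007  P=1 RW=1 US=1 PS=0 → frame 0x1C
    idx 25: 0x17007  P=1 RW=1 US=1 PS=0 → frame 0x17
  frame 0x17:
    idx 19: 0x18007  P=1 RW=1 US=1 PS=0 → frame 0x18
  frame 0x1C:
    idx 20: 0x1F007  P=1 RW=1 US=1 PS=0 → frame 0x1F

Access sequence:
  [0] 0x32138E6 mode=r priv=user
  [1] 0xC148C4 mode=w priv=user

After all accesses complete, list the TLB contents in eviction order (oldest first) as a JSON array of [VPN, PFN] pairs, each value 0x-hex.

Per-access translation:
#0 VA=0x32138E6 (r,user):
  L0 @0x15[25] → 0x17007  P=1,RW=1,US=1,PS=0
  L1 @0x17[19] → 0x18007  P=1,RW=1,US=1,PS=0
  ✓ 0x188E6  — 2 lookups
#1 VA=0xC148C4 (w,user):
  L0 @0x15[6] → 0x1C007  P=1,RW=1,US=1,PS=0
  L1 @0x1C[20] → 0x1F007  P=1,RW=1,US=1,PS=0
  ✓ 0x1F8C4  — 2 lookups

TLB: [["0x3213", "0x18"], ["0xC14", "0x1F"]]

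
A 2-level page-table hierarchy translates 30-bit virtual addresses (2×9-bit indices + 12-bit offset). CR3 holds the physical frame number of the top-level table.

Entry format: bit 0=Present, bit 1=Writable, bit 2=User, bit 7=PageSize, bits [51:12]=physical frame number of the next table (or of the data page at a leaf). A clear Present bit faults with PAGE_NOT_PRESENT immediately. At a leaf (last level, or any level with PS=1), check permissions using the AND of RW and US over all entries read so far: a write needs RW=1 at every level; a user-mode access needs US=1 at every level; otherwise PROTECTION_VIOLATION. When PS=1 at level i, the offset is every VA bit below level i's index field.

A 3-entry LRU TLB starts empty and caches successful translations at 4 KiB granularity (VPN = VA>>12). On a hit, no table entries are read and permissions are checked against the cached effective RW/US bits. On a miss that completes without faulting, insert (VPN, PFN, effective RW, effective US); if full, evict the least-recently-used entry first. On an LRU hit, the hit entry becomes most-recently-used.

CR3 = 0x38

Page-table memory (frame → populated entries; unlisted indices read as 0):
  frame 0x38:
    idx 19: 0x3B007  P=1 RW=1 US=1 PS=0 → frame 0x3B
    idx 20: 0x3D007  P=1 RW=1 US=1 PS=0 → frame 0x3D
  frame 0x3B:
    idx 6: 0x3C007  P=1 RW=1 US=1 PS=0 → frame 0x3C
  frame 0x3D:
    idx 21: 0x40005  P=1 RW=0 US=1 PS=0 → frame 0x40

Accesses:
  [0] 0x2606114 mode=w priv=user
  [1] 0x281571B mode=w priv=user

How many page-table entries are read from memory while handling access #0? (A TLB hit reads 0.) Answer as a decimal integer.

Per-access translation:
#0 VA=0x2606114 (w,user):
  L0 @0x38[19] → 0x3B007  P=1,RW=1,US=1,PS=0
  L1 @0x3B[6] → 0x3C007  P=1,RW=1,US=1,PS=0
  ✓ 0x3C114  — 2 lookups
#1 VA=0x281571B (w,user):
  L0 @0x38[20] → 0x3D007  P=1,RW=1,US=1,PS=0
  L1 @0x3D[21] → 0x40005  P=1,RW=0,US=1,PS=0
  ✗ PROTECTION_VIOLATION  [2 reads]

Entries read for #0: 2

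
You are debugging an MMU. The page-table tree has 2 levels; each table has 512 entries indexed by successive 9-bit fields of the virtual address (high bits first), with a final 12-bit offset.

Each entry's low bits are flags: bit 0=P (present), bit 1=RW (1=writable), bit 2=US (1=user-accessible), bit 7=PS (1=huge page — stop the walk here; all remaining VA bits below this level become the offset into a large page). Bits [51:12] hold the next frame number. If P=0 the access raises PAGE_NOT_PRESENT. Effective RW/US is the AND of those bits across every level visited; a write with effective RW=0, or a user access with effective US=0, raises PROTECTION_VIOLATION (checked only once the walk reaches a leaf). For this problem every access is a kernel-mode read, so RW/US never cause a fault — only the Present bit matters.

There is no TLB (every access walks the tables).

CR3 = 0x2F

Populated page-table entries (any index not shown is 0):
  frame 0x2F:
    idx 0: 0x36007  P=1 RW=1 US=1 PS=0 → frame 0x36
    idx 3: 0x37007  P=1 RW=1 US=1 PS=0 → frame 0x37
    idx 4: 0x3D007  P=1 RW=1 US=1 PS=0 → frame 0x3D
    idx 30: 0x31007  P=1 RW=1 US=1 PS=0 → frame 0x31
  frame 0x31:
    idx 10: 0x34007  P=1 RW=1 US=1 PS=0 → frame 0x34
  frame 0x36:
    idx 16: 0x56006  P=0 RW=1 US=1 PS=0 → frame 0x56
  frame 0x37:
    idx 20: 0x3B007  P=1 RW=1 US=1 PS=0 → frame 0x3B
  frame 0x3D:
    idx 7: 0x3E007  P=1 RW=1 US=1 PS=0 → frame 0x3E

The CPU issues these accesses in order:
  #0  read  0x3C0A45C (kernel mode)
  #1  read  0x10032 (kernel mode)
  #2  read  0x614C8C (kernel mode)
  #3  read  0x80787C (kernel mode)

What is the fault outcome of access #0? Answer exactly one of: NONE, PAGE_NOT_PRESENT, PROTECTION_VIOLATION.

Per-access translation:
#0 VA=0x3C0A45C (r,kernel):
  L0: frame=0x2F idx=30 entry=0x31007 [P=1 RW=1 US=1 PS=0]
  L1: frame=0x31 idx=10 entry=0x34007 [P=1 RW=1 US=1 PS=0]
  → PA=0x3445C  (2 entries read)
#1 VA=0x10032 (r,kernel):
  L0: frame=0x2F idx=0 entry=0x36007 [P=1 RW=1 US=1 PS=0]
  L1: frame=0x36 idx=16 entry=0x56006 [P=0 RW=1 US=1 PS=0]
  ⇒ fault: PAGE_NOT_PRESENT  — 2 lookups
#2 VA=0x614C8C (r,kernel):
  L0: frame=0x2F idx=3 entry=0x37007 [P=1 RW=1 US=1 PS=0]
  L1: frame=0x37 idx=20 entry=0x3B007 [P=1 RW=1 US=1 PS=0]
  → PA=0x3BC8C  (2 entries read)
#3 VA=0x80787C (r,kernel):
  L0: frame=0x2F idx=4 entry=0x3D007 [P=1 RW=1 US=1 PS=0]
  L1: frame=0x3D idx=7 entry=0x3E007 [P=1 RW=1 US=1 PS=0]
  → PA=0x3E87C  (2 entries read)

Access #0 fault: NONE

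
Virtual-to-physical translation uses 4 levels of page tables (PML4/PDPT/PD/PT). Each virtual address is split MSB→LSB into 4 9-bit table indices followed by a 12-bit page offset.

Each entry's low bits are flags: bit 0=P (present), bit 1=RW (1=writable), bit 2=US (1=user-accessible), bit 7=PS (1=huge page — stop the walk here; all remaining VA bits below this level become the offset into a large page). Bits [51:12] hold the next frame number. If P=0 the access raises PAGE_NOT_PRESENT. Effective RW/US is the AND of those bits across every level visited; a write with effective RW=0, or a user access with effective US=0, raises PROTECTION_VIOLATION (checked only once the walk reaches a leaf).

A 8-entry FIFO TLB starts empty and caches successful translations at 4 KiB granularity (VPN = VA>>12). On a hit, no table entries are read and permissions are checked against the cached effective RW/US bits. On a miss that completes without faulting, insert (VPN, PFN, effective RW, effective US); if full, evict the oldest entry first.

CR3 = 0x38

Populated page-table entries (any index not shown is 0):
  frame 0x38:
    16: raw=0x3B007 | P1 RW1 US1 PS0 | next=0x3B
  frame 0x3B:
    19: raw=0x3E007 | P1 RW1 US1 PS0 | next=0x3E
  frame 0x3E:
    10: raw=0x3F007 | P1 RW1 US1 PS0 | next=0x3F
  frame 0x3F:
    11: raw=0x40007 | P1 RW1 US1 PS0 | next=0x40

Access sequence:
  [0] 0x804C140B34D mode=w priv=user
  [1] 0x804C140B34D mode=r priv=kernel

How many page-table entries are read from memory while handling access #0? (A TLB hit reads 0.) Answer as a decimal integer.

Per-access translation:
#0 VA=0x804C140B34D (w,user):
  L0 @0x38[16] → 0x3B007  P=1,RW=1,US=1,PS=0
  L1 @0x3B[19] → 0x3E007  P=1,RW=1,US=1,PS=0
  L2 @0x3E[10] → 0x3F007  P=1,RW=1,US=1,PS=0
  L3 @0x3F[11] → 0x40007  P=1,RW=1,US=1,PS=0
  ✓ 0x4034D  — 4 lookups
#1 VA=0x804C140B34D (r,kernel):
  TLB hit vpn=0x804C140B → PA=0x4034D

Entries read for #0: 4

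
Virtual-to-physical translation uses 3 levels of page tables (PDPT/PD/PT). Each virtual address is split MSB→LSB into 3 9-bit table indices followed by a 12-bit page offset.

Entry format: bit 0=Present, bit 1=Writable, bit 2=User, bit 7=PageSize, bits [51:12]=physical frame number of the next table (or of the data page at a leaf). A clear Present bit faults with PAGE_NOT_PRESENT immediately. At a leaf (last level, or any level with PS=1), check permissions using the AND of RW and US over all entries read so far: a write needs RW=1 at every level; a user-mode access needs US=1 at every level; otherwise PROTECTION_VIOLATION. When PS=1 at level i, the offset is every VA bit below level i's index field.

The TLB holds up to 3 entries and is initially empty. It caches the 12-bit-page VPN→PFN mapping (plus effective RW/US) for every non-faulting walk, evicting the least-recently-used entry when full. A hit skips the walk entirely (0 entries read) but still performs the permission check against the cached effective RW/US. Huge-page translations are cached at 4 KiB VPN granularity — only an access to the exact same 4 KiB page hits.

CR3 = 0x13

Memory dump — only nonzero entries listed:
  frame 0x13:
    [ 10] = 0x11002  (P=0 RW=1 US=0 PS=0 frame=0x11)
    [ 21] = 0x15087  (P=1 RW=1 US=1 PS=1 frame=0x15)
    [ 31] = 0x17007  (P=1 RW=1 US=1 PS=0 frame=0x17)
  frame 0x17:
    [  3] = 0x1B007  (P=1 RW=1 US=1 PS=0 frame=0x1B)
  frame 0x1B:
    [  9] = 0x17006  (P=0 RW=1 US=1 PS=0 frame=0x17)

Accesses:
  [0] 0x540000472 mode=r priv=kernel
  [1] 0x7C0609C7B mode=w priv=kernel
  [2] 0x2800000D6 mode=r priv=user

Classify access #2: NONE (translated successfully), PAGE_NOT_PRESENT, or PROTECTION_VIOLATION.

Walk each access:
#0 VA=0x540000472 (r,kernel):
  L0 @0x13[21] → 0x15087  P=1,RW=1,US=1,PS=1
  ✓ 0x15472 (huge @L0)  — 1 lookups
#1 VA=0x7C0609C7B (w,kernel):
  L0 @0x13[31] → 0x17007  P=1,RW=1,US=1,PS=0
  L1 @0x17[3] → 0x1B007  P=1,RW=1,US=1,PS=0
  L2 @0x1B[9] → 0x17006  P=0,RW=1,US=1,PS=0
  ⇒ fault: PAGE_NOT_PRESENT  — 3 lookups
#2 VA=0x2800000D6 (r,user):
  L0 @0x13[10] → 0x11002  P=0,RW=1,US=0,PS=0
  ⇒ fault: PAGE_NOT_PRESENT  — 1 lookups

Access #2 fault: PAGE_NOT_PRESENT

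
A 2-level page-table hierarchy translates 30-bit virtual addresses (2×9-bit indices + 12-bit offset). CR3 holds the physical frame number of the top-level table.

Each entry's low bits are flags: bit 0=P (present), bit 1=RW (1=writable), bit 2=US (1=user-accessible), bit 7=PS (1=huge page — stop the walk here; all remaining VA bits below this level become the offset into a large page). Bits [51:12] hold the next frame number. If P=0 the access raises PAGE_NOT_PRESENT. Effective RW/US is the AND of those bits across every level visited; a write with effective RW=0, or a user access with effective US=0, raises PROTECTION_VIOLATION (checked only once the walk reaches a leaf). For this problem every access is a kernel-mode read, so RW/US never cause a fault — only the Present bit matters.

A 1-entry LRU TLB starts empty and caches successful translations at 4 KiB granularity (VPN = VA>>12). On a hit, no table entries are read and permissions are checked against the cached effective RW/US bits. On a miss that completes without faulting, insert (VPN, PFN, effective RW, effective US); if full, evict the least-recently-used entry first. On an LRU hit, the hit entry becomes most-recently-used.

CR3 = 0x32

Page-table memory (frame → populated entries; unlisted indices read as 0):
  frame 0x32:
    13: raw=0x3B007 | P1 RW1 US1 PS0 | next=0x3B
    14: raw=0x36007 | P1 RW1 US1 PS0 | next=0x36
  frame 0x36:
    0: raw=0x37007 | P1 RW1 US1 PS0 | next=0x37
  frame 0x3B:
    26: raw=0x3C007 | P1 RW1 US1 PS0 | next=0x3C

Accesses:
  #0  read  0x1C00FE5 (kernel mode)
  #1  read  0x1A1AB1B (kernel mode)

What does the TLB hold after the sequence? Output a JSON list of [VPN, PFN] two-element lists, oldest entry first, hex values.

Per-access translation:
#0 VA=0x1C00FE5 (r,kernel):
  L0 @0x32[14] → 0x36007  P=1,RW=1,US=1,PS=0
  L1 @0x36[0] → 0x37007  P=1,RW=1,US=1,PS=0
  → PA=0x37FE5  (2 entries read)
#1 VA=0x1A1AB1B (r,kernel):
  L0 @0x32[13] → 0x3B007  P=1,RW=1,US=1,PS=0
  L1 @0x3B[26] → 0x3C007  P=1,RW=1,US=1,PS=0
  → PA=0x3CB1B  (2 entries read)

TLB: [["0x1A1A", "0x3C"]]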